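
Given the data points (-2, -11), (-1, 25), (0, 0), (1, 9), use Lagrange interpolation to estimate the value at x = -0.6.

Lagrange interpolation formula:
P(x) = Σ yᵢ × Lᵢ(x)
where Lᵢ(x) = Π_{j≠i} (x - xⱼ)/(xᵢ - xⱼ)

L_0(-0.6) = (-0.6 - (-1))/(-2 - (-1)) × (-0.6 - 0)/(-2 - 0) × (-0.6 - 1)/(-2 - 1) = -0.064000
L_1(-0.6) = (-0.6 - (-2))/(-1 - (-2)) × (-0.6 - 0)/(-1 - 0) × (-0.6 - 1)/(-1 - 1) = 0.672000
L_2(-0.6) = (-0.6 - (-2))/(0 - (-2)) × (-0.6 - (-1))/(0 - (-1)) × (-0.6 - 1)/(0 - 1) = 0.448000
L_3(-0.6) = (-0.6 - (-2))/(1 - (-2)) × (-0.6 - (-1))/(1 - (-1)) × (-0.6 - 0)/(1 - 0) = -0.056000

P(-0.6) = (-11)×L_0(-0.6) + 25×L_1(-0.6) + 0×L_2(-0.6) + 9×L_3(-0.6)
P(-0.6) = 17.000000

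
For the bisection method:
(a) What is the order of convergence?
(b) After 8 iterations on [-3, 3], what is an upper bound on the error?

(a) Bisection has linear (order 1) convergence; the error is halved each step.

(b) Error bound = (b-a)/2^n = (3 - (-3))/2^{8}
    = 6/2^{8}

(a) 1 (linear); (b) error ≤ 2.34e-02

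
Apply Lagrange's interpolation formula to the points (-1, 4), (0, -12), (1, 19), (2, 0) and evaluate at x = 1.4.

Lagrange interpolation formula:
P(x) = Σ yᵢ × Lᵢ(x)
where Lᵢ(x) = Π_{j≠i} (x - xⱼ)/(xᵢ - xⱼ)

L_0(1.4) = (1.4 - 0)/(-1 - 0) × (1.4 - 1)/(-1 - 1) × (1.4 - 2)/(-1 - 2) = 0.056000
L_1(1.4) = (1.4 - (-1))/(0 - (-1)) × (1.4 - 1)/(0 - 1) × (1.4 - 2)/(0 - 2) = -0.288000
L_2(1.4) = (1.4 - (-1))/(1 - (-1)) × (1.4 - 0)/(1 - 0) × (1.4 - 2)/(1 - 2) = 1.008000
L_3(1.4) = (1.4 - (-1))/(2 - (-1)) × (1.4 - 0)/(2 - 0) × (1.4 - 1)/(2 - 1) = 0.224000

P(1.4) = 4×L_0(1.4) + (-12)×L_1(1.4) + 19×L_2(1.4) + 0×L_3(1.4)
P(1.4) = 22.832000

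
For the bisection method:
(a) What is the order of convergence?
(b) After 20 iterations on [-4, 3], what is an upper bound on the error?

(a) Bisection has linear (order 1) convergence; the error is halved each step.

(b) Error bound = (b-a)/2^n = (3 - (-4))/2^{20}
    = 7/2^{20}

(a) 1 (linear); (b) error ≤ 6.68e-06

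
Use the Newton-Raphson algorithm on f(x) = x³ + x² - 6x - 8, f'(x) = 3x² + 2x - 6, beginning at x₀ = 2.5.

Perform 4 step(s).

f(x) = x³ + x² - 6x - 8
f'(x) = 3x² + 2x - 6
x₀ = 2.5

Newton-Raphson formula: x_{n+1} = x_n - f(x_n)/f'(x_n)

Iteration 1:
  f(2.500000) = -1.125000
  f'(2.500000) = 17.750000
  x_1 = 2.500000 - (-1.125000)/17.750000 = 2.563380
Iteration 2:
  f(2.563380) = 0.034400
  f'(2.563380) = 18.839516
  x_2 = 2.563380 - 0.034400/18.839516 = 2.561554
Iteration 3:
  f(2.561554) = 0.000029
  f'(2.561554) = 18.807791
  x_3 = 2.561554 - 0.000029/18.807791 = 2.561553
Iteration 4:
  f(2.561553) = 0.000000
  f'(2.561553) = 18.807764
  x_4 = 2.561553 - 0.000000/18.807764 = 2.561553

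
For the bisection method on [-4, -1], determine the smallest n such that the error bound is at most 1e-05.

We need (b-a)/2^n ≤ 1e-05
(-1 - (-4))/2^n ≤ 1e-05
3/2^n ≤ 1e-05
2^n ≥ 300000
n ≥ log₂(300000) = 18.19
n ≥ 19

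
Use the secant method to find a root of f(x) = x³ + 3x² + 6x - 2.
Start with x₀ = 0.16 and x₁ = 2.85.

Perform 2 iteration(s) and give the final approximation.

f(x) = x³ + 3x² + 6x - 2
x₀ = 0.16, x₁ = 2.85

Secant formula: x_{n+1} = x_n - f(x_n)(x_n - x_{n-1})/(f(x_n) - f(x_{n-1}))

Iteration 1:
  f(0.160000) = -0.959104
  f(2.850000) = 62.616625
  x_2 = 2.850000 - 62.616625×(2.850000 - 0.160000)/(62.616625 - (-0.959104))
       = 0.200581
Iteration 2:
  f(2.850000) = 62.616625
  f(0.200581) = -0.667743
  x_3 = 0.200581 - (-0.667743)×(0.200581 - 2.850000)/(-0.667743 - 62.616625)
       = 0.228537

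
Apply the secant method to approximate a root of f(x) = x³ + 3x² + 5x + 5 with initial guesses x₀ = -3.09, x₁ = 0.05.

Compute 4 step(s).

f(x) = x³ + 3x² + 5x + 5
x₀ = -3.09, x₁ = 0.05

Secant formula: x_{n+1} = x_n - f(x_n)(x_n - x_{n-1})/(f(x_n) - f(x_{n-1}))

Iteration 1:
  f(-3.090000) = -11.309329
  f(0.050000) = 5.257625
  x_2 = 0.050000 - 5.257625×(0.050000 - (-3.090000))/(5.257625 - (-11.309329))
       = -0.946498
Iteration 2:
  f(0.050000) = 5.257625
  f(-0.946498) = 2.107156
  x_3 = -0.946498 - 2.107156×(-0.946498 - 0.050000)/(2.107156 - 5.257625)
       = -1.612995
Iteration 3:
  f(-0.946498) = 2.107156
  f(-1.612995) = 0.543668
  x_4 = -1.612995 - 0.543668×(-1.612995 - (-0.946498))/(0.543668 - 2.107156)
       = -1.844755
Iteration 4:
  f(-1.612995) = 0.543668
  f(-1.844755) = -0.292336
  x_5 = -1.844755 - (-0.292336)×(-1.844755 - (-1.612995))/(-0.292336 - 0.543668)
       = -1.763713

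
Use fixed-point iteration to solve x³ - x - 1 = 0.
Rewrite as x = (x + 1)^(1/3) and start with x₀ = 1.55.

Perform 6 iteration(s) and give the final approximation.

Equation: x³ - x - 1 = 0
Fixed-point form: x = (x + 1)^(1/3)
x₀ = 1.55

x_1 = g(1.550000) = 1.366197
x_2 = g(1.366197) = 1.332550
x_3 = g(1.332550) = 1.326204
x_4 = g(1.326204) = 1.325000
x_5 = g(1.325000) = 1.324772
x_6 = g(1.324772) = 1.324728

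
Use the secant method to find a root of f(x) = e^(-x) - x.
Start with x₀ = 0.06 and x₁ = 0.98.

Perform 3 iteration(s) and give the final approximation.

f(x) = e^(-x) - x
x₀ = 0.06, x₁ = 0.98

Secant formula: x_{n+1} = x_n - f(x_n)(x_n - x_{n-1})/(f(x_n) - f(x_{n-1}))

Iteration 1:
  f(0.060000) = 0.881765
  f(0.980000) = -0.604689
  x_2 = 0.980000 - (-0.604689)×(0.980000 - 0.060000)/(-0.604689 - 0.881765)
       = 0.605744
Iteration 2:
  f(0.980000) = -0.604689
  f(0.605744) = -0.060076
  x_3 = 0.605744 - (-0.060076)×(0.605744 - 0.980000)/(-0.060076 - (-0.604689))
       = 0.564460
Iteration 3:
  f(0.605744) = -0.060076
  f(0.564460) = 0.004207
  x_4 = 0.564460 - 0.004207×(0.564460 - 0.605744)/(0.004207 - (-0.060076))
       = 0.567162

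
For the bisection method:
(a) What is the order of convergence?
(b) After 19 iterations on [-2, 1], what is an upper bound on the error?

(a) Bisection has linear (order 1) convergence; the error is halved each step.

(b) Error bound = (b-a)/2^n = (1 - (-2))/2^{19}
    = 3/2^{19}

(a) 1 (linear); (b) error ≤ 5.72e-06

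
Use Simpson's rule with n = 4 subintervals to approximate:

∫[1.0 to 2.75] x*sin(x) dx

f(x) = x*sin(x)
a = 1.0, b = 2.75, n = 4
h = (b - a)/n = 0.437500

Simpson's rule: (h/3)[f(x₀) + 4f(x₁) + 2f(x₂) + ... + f(xₙ)]

x_0 = 1.0000, f(x_0) = 0.841471, coefficient = 1
x_1 = 1.4375, f(x_1) = 1.424748, coefficient = 4
x_2 = 1.8750, f(x_2) = 1.788911, coefficient = 2
x_3 = 2.3125, f(x_3) = 1.705050, coefficient = 4
x_4 = 2.7500, f(x_4) = 1.049568, coefficient = 1

I ≈ (0.437500/3) × 17.988051 = 2.623257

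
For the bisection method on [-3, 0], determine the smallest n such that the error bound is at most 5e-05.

We need (b-a)/2^n ≤ 5e-05
(0 - (-3))/2^n ≤ 5e-05
3/2^n ≤ 5e-05
2^n ≥ 60000
n ≥ log₂(60000) = 15.87
n ≥ 16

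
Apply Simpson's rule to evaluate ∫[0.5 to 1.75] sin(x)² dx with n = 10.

f(x) = sin(x)²
a = 0.5, b = 1.75, n = 10
h = (b - a)/n = 0.125000

Simpson's rule: (h/3)[f(x₀) + 4f(x₁) + 2f(x₂) + ... + f(xₙ)]

x_0 = 0.5000, f(x_0) = 0.229849, coefficient = 1
x_1 = 0.6250, f(x_1) = 0.342339, coefficient = 4
x_2 = 0.7500, f(x_2) = 0.464631, coefficient = 2
x_3 = 0.8750, f(x_3) = 0.589123, coefficient = 4
x_4 = 1.0000, f(x_4) = 0.708073, coefficient = 2
x_5 = 1.1250, f(x_5) = 0.814087, coefficient = 4
x_6 = 1.2500, f(x_6) = 0.900572, coefficient = 2
x_7 = 1.3750, f(x_7) = 0.962151, coefficient = 4
x_8 = 1.5000, f(x_8) = 0.994996, coefficient = 2
x_9 = 1.6250, f(x_9) = 0.997065, coefficient = 4
x_10 = 1.7500, f(x_10) = 0.968228, coefficient = 1

I ≈ (0.125000/3) × 22.153682 = 0.923070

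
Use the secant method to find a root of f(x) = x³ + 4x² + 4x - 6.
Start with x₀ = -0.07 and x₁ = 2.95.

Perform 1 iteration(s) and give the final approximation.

f(x) = x³ + 4x² + 4x - 6
x₀ = -0.07, x₁ = 2.95

Secant formula: x_{n+1} = x_n - f(x_n)(x_n - x_{n-1})/(f(x_n) - f(x_{n-1}))

Iteration 1:
  f(-0.070000) = -6.260743
  f(2.950000) = 66.282375
  x_2 = 2.950000 - 66.282375×(2.950000 - (-0.070000))/(66.282375 - (-6.260743))
       = 0.190637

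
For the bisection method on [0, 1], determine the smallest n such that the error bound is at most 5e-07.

We need (b-a)/2^n ≤ 5e-07
(1 - 0)/2^n ≤ 5e-07
1/2^n ≤ 5e-07
2^n ≥ 2000000
n ≥ log₂(2000000) = 20.93
n ≥ 21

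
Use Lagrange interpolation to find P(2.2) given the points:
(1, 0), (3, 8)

Lagrange interpolation formula:
P(x) = Σ yᵢ × Lᵢ(x)
where Lᵢ(x) = Π_{j≠i} (x - xⱼ)/(xᵢ - xⱼ)

L_0(2.2) = (2.2 - 3)/(1 - 3) = 0.400000
L_1(2.2) = (2.2 - 1)/(3 - 1) = 0.600000

P(2.2) = 0×L_0(2.2) + 8×L_1(2.2)
P(2.2) = 4.800000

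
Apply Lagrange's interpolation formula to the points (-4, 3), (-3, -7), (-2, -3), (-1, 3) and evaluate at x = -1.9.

Lagrange interpolation formula:
P(x) = Σ yᵢ × Lᵢ(x)
where Lᵢ(x) = Π_{j≠i} (x - xⱼ)/(xᵢ - xⱼ)

L_0(-1.9) = (-1.9 - (-3))/(-4 - (-3)) × (-1.9 - (-2))/(-4 - (-2)) × (-1.9 - (-1))/(-4 - (-1)) = 0.016500
L_1(-1.9) = (-1.9 - (-4))/(-3 - (-4)) × (-1.9 - (-2))/(-3 - (-2)) × (-1.9 - (-1))/(-3 - (-1)) = -0.094500
L_2(-1.9) = (-1.9 - (-4))/(-2 - (-4)) × (-1.9 - (-3))/(-2 - (-3)) × (-1.9 - (-1))/(-2 - (-1)) = 1.039500
L_3(-1.9) = (-1.9 - (-4))/(-1 - (-4)) × (-1.9 - (-3))/(-1 - (-3)) × (-1.9 - (-2))/(-1 - (-2)) = 0.038500

P(-1.9) = 3×L_0(-1.9) + (-7)×L_1(-1.9) + (-3)×L_2(-1.9) + 3×L_3(-1.9)
P(-1.9) = -2.292000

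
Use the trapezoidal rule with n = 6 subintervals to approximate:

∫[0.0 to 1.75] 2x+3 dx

f(x) = 2x+3
a = 0.0, b = 1.75, n = 6
h = (b - a)/n = 0.291667

Trapezoidal rule: (h/2)[f(x₀) + 2f(x₁) + 2f(x₂) + ... + f(xₙ)]

x_0 = 0.0000, f(x_0) = 3.000000, coefficient = 1
x_1 = 0.2917, f(x_1) = 3.583333, coefficient = 2
x_2 = 0.5833, f(x_2) = 4.166667, coefficient = 2
x_3 = 0.8750, f(x_3) = 4.750000, coefficient = 2
x_4 = 1.1667, f(x_4) = 5.333333, coefficient = 2
x_5 = 1.4583, f(x_5) = 5.916667, coefficient = 2
x_6 = 1.7500, f(x_6) = 6.500000, coefficient = 1

I ≈ (0.291667/2) × 57.000000 = 8.312500
Exact value: 8.312500
Error: 0.000000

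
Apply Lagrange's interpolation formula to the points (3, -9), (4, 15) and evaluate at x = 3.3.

Lagrange interpolation formula:
P(x) = Σ yᵢ × Lᵢ(x)
where Lᵢ(x) = Π_{j≠i} (x - xⱼ)/(xᵢ - xⱼ)

L_0(3.3) = (3.3 - 4)/(3 - 4) = 0.700000
L_1(3.3) = (3.3 - 3)/(4 - 3) = 0.300000

P(3.3) = (-9)×L_0(3.3) + 15×L_1(3.3)
P(3.3) = -1.800000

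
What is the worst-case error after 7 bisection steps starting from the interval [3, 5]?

Bisection error bound: |error| ≤ (b-a)/2^n
|error| ≤ (5 - 3)/2^7 = 2/2^7
|error| ≤ 0.0156250000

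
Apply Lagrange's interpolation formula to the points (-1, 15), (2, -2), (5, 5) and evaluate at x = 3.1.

Lagrange interpolation formula:
P(x) = Σ yᵢ × Lᵢ(x)
where Lᵢ(x) = Π_{j≠i} (x - xⱼ)/(xᵢ - xⱼ)

L_0(3.1) = (3.1 - 2)/(-1 - 2) × (3.1 - 5)/(-1 - 5) = -0.116111
L_1(3.1) = (3.1 - (-1))/(2 - (-1)) × (3.1 - 5)/(2 - 5) = 0.865556
L_2(3.1) = (3.1 - (-1))/(5 - (-1)) × (3.1 - 2)/(5 - 2) = 0.250556

P(3.1) = 15×L_0(3.1) + (-2)×L_1(3.1) + 5×L_2(3.1)
P(3.1) = -2.220000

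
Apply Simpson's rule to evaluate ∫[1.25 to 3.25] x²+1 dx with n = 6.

f(x) = x²+1
a = 1.25, b = 3.25, n = 6
h = (b - a)/n = 0.333333

Simpson's rule: (h/3)[f(x₀) + 4f(x₁) + 2f(x₂) + ... + f(xₙ)]

x_0 = 1.2500, f(x_0) = 2.562500, coefficient = 1
x_1 = 1.5833, f(x_1) = 3.506944, coefficient = 4
x_2 = 1.9167, f(x_2) = 4.673611, coefficient = 2
x_3 = 2.2500, f(x_3) = 6.062500, coefficient = 4
x_4 = 2.5833, f(x_4) = 7.673611, coefficient = 2
x_5 = 2.9167, f(x_5) = 9.506944, coefficient = 4
x_6 = 3.2500, f(x_6) = 11.562500, coefficient = 1

I ≈ (0.333333/3) × 115.125000 = 12.791667
Exact value: 12.791667
Error: 0.000000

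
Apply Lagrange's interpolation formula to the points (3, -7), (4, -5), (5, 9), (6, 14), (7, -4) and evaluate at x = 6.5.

Lagrange interpolation formula:
P(x) = Σ yᵢ × Lᵢ(x)
where Lᵢ(x) = Π_{j≠i} (x - xⱼ)/(xᵢ - xⱼ)

L_0(6.5) = (6.5 - 4)/(3 - 4) × (6.5 - 5)/(3 - 5) × (6.5 - 6)/(3 - 6) × (6.5 - 7)/(3 - 7) = -0.039062
L_1(6.5) = (6.5 - 3)/(4 - 3) × (6.5 - 5)/(4 - 5) × (6.5 - 6)/(4 - 6) × (6.5 - 7)/(4 - 7) = 0.218750
L_2(6.5) = (6.5 - 3)/(5 - 3) × (6.5 - 4)/(5 - 4) × (6.5 - 6)/(5 - 6) × (6.5 - 7)/(5 - 7) = -0.546875
L_3(6.5) = (6.5 - 3)/(6 - 3) × (6.5 - 4)/(6 - 4) × (6.5 - 5)/(6 - 5) × (6.5 - 7)/(6 - 7) = 1.093750
L_4(6.5) = (6.5 - 3)/(7 - 3) × (6.5 - 4)/(7 - 4) × (6.5 - 5)/(7 - 5) × (6.5 - 6)/(7 - 6) = 0.273438

P(6.5) = (-7)×L_0(6.5) + (-5)×L_1(6.5) + 9×L_2(6.5) + 14×L_3(6.5) + (-4)×L_4(6.5)
P(6.5) = 8.476562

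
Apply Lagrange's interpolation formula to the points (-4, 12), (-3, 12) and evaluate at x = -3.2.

Lagrange interpolation formula:
P(x) = Σ yᵢ × Lᵢ(x)
where Lᵢ(x) = Π_{j≠i} (x - xⱼ)/(xᵢ - xⱼ)

L_0(-3.2) = (-3.2 - (-3))/(-4 - (-3)) = 0.200000
L_1(-3.2) = (-3.2 - (-4))/(-3 - (-4)) = 0.800000

P(-3.2) = 12×L_0(-3.2) + 12×L_1(-3.2)
P(-3.2) = 12.000000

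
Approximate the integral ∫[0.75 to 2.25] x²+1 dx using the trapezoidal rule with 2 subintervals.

f(x) = x²+1
a = 0.75, b = 2.25, n = 2
h = (b - a)/n = 0.750000

Trapezoidal rule: (h/2)[f(x₀) + 2f(x₁) + 2f(x₂) + ... + f(xₙ)]

x_0 = 0.7500, f(x_0) = 1.562500, coefficient = 1
x_1 = 1.5000, f(x_1) = 3.250000, coefficient = 2
x_2 = 2.2500, f(x_2) = 6.062500, coefficient = 1

I ≈ (0.750000/2) × 14.125000 = 5.296875
Exact value: 5.156250
Error: 0.140625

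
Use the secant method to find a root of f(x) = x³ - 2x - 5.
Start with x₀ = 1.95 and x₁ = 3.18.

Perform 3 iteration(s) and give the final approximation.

f(x) = x³ - 2x - 5
x₀ = 1.95, x₁ = 3.18

Secant formula: x_{n+1} = x_n - f(x_n)(x_n - x_{n-1})/(f(x_n) - f(x_{n-1}))

Iteration 1:
  f(1.950000) = -1.485125
  f(3.180000) = 20.797432
  x_2 = 3.180000 - 20.797432×(3.180000 - 1.950000)/(20.797432 - (-1.485125))
       = 2.031979
Iteration 2:
  f(3.180000) = 20.797432
  f(2.031979) = -0.674040
  x_3 = 2.031979 - (-0.674040)×(2.031979 - 3.180000)/(-0.674040 - 20.797432)
       = 2.068018
Iteration 3:
  f(2.031979) = -0.674040
  f(2.068018) = -0.291745
  x_4 = 2.068018 - (-0.291745)×(2.068018 - 2.031979)/(-0.291745 - (-0.674040))
       = 2.095521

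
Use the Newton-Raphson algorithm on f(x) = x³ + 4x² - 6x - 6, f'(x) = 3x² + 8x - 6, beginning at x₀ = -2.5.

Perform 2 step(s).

f(x) = x³ + 4x² - 6x - 6
f'(x) = 3x² + 8x - 6
x₀ = -2.5

Newton-Raphson formula: x_{n+1} = x_n - f(x_n)/f'(x_n)

Iteration 1:
  f(-2.500000) = 18.375000
  f'(-2.500000) = -7.250000
  x_1 = -2.500000 - 18.375000/(-7.250000) = 0.034483
Iteration 2:
  f(0.034483) = -6.202099
  f'(0.034483) = -5.720571
  x_2 = 0.034483 - (-6.202099)/(-5.720571) = -1.049692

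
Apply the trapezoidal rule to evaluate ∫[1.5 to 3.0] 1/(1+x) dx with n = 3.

f(x) = 1/(1+x)
a = 1.5, b = 3.0, n = 3
h = (b - a)/n = 0.500000

Trapezoidal rule: (h/2)[f(x₀) + 2f(x₁) + 2f(x₂) + ... + f(xₙ)]

x_0 = 1.5000, f(x_0) = 0.400000, coefficient = 1
x_1 = 2.0000, f(x_1) = 0.333333, coefficient = 2
x_2 = 2.5000, f(x_2) = 0.285714, coefficient = 2
x_3 = 3.0000, f(x_3) = 0.250000, coefficient = 1

I ≈ (0.500000/2) × 1.888095 = 0.472024
Exact value: 0.470004
Error: 0.002020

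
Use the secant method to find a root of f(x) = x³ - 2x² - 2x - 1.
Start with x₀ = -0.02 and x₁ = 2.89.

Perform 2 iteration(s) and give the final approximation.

f(x) = x³ - 2x² - 2x - 1
x₀ = -0.02, x₁ = 2.89

Secant formula: x_{n+1} = x_n - f(x_n)(x_n - x_{n-1})/(f(x_n) - f(x_{n-1}))

Iteration 1:
  f(-0.020000) = -0.960808
  f(2.890000) = 0.653369
  x_2 = 2.890000 - 0.653369×(2.890000 - (-0.020000))/(0.653369 - (-0.960808))
       = 1.712122
Iteration 2:
  f(2.890000) = 0.653369
  f(1.712122) = -5.268119
  x_3 = 1.712122 - (-5.268119)×(1.712122 - 2.890000)/(-5.268119 - 0.653369)
       = 2.760035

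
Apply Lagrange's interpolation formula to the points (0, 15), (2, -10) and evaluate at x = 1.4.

Lagrange interpolation formula:
P(x) = Σ yᵢ × Lᵢ(x)
where Lᵢ(x) = Π_{j≠i} (x - xⱼ)/(xᵢ - xⱼ)

L_0(1.4) = (1.4 - 2)/(0 - 2) = 0.300000
L_1(1.4) = (1.4 - 0)/(2 - 0) = 0.700000

P(1.4) = 15×L_0(1.4) + (-10)×L_1(1.4)
P(1.4) = -2.500000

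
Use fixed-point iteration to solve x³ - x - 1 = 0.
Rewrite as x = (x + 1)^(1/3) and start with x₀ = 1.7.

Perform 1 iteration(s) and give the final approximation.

Equation: x³ - x - 1 = 0
Fixed-point form: x = (x + 1)^(1/3)
x₀ = 1.7

x_1 = g(1.700000) = 1.392477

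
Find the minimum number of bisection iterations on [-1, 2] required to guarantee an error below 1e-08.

We need (b-a)/2^n ≤ 1e-08
(2 - (-1))/2^n ≤ 1e-08
3/2^n ≤ 1e-08
2^n ≥ 300000000
n ≥ log₂(300000000) = 28.16
n ≥ 29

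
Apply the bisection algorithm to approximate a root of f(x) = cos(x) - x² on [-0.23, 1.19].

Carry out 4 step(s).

f(x) = cos(x) - x²
Initial interval: [-0.23, 1.19]

Iteration 1:
  c_1 = (-0.230000 + 1.190000)/2 = 0.480000
  f(c_1) = f(0.480000) = 0.656595
  f(a) × f(c) ≥ 0, new interval: [0.480000, 1.190000]
Iteration 2:
  c_2 = (0.480000 + 1.190000)/2 = 0.835000
  f(c_2) = f(0.835000) = -0.026047
  f(a) × f(c) < 0, new interval: [0.480000, 0.835000]
Iteration 3:
  c_3 = (0.480000 + 0.835000)/2 = 0.657500
  f(c_3) = f(0.657500) = 0.359216
  f(a) × f(c) ≥ 0, new interval: [0.657500, 0.835000]
Iteration 4:
  c_4 = (0.657500 + 0.835000)/2 = 0.746250
  f(c_4) = f(0.746250) = 0.177351
  f(a) × f(c) ≥ 0, new interval: [0.746250, 0.835000]

After 4 iteration(s), the approximation is c_4 = 0.746250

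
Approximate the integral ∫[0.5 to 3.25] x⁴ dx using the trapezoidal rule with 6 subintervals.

f(x) = x⁴
a = 0.5, b = 3.25, n = 6
h = (b - a)/n = 0.458333

Trapezoidal rule: (h/2)[f(x₀) + 2f(x₁) + 2f(x₂) + ... + f(xₙ)]

x_0 = 0.5000, f(x_0) = 0.062500, coefficient = 1
x_1 = 0.9583, f(x_1) = 0.843464, coefficient = 2
x_2 = 1.4167, f(x_2) = 4.027826, coefficient = 2
x_3 = 1.8750, f(x_3) = 12.359619, coefficient = 2
x_4 = 2.3333, f(x_4) = 29.641975, coefficient = 2
x_5 = 2.7917, f(x_5) = 60.737127, coefficient = 2
x_6 = 3.2500, f(x_6) = 111.566406, coefficient = 1

I ≈ (0.458333/2) × 326.848928 = 74.902879
Exact value: 72.511914
Error: 2.390965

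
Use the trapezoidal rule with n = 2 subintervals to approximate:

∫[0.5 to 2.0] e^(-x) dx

f(x) = e^(-x)
a = 0.5, b = 2.0, n = 2
h = (b - a)/n = 0.750000

Trapezoidal rule: (h/2)[f(x₀) + 2f(x₁) + 2f(x₂) + ... + f(xₙ)]

x_0 = 0.5000, f(x_0) = 0.606531, coefficient = 1
x_1 = 1.2500, f(x_1) = 0.286505, coefficient = 2
x_2 = 2.0000, f(x_2) = 0.135335, coefficient = 1

I ≈ (0.750000/2) × 1.314876 = 0.493078
Exact value: 0.471195
Error: 0.021883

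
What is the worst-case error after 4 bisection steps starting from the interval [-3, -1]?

Bisection error bound: |error| ≤ (b-a)/2^n
|error| ≤ (-1 - (-3))/2^4 = 2/2^4
|error| ≤ 0.1250000000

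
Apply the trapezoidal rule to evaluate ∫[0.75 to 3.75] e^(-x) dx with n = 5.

f(x) = e^(-x)
a = 0.75, b = 3.75, n = 5
h = (b - a)/n = 0.600000

Trapezoidal rule: (h/2)[f(x₀) + 2f(x₁) + 2f(x₂) + ... + f(xₙ)]

x_0 = 0.7500, f(x_0) = 0.472367, coefficient = 1
x_1 = 1.3500, f(x_1) = 0.259240, coefficient = 2
x_2 = 1.9500, f(x_2) = 0.142274, coefficient = 2
x_3 = 2.5500, f(x_3) = 0.078082, coefficient = 2
x_4 = 3.1500, f(x_4) = 0.042852, coefficient = 2
x_5 = 3.7500, f(x_5) = 0.023518, coefficient = 1

I ≈ (0.600000/2) × 1.540781 = 0.462234
Exact value: 0.448849
Error: 0.013385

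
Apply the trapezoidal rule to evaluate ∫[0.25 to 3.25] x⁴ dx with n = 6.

f(x) = x⁴
a = 0.25, b = 3.25, n = 6
h = (b - a)/n = 0.500000

Trapezoidal rule: (h/2)[f(x₀) + 2f(x₁) + 2f(x₂) + ... + f(xₙ)]

x_0 = 0.2500, f(x_0) = 0.003906, coefficient = 1
x_1 = 0.7500, f(x_1) = 0.316406, coefficient = 2
x_2 = 1.2500, f(x_2) = 2.441406, coefficient = 2
x_3 = 1.7500, f(x_3) = 9.378906, coefficient = 2
x_4 = 2.2500, f(x_4) = 25.628906, coefficient = 2
x_5 = 2.7500, f(x_5) = 57.191406, coefficient = 2
x_6 = 3.2500, f(x_6) = 111.566406, coefficient = 1

I ≈ (0.500000/2) × 301.484375 = 75.371094
Exact value: 72.517969
Error: 2.853125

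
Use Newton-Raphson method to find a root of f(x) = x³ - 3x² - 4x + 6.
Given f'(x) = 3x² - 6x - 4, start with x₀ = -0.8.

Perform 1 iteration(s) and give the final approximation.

f(x) = x³ - 3x² - 4x + 6
f'(x) = 3x² - 6x - 4
x₀ = -0.8

Newton-Raphson formula: x_{n+1} = x_n - f(x_n)/f'(x_n)

Iteration 1:
  f(-0.800000) = 6.768000
  f'(-0.800000) = 2.720000
  x_1 = -0.800000 - 6.768000/2.720000 = -3.288235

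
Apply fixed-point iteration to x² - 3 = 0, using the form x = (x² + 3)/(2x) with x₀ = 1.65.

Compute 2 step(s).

Equation: x² - 3 = 0
Fixed-point form: x = (x² + 3)/(2x)
x₀ = 1.65

x_1 = g(1.650000) = 1.734091
x_2 = g(1.734091) = 1.732052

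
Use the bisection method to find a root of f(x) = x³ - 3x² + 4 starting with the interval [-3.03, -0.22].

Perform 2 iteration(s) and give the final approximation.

f(x) = x³ - 3x² + 4
Initial interval: [-3.03, -0.22]

Iteration 1:
  c_1 = (-3.030000 + (-0.220000))/2 = -1.625000
  f(c_1) = f(-1.625000) = -8.212891
  f(a) × f(c) ≥ 0, new interval: [-1.625000, -0.220000]
Iteration 2:
  c_2 = (-1.625000 + (-0.220000))/2 = -0.922500
  f(c_2) = f(-0.922500) = 0.661928
  f(a) × f(c) < 0, new interval: [-1.625000, -0.922500]

After 2 iteration(s), the approximation is c_2 = -0.922500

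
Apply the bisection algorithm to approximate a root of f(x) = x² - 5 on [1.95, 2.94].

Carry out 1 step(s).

f(x) = x² - 5
Initial interval: [1.95, 2.94]

Iteration 1:
  c_1 = (1.950000 + 2.940000)/2 = 2.445000
  f(c_1) = f(2.445000) = 0.978025
  f(a) × f(c) < 0, new interval: [1.950000, 2.445000]

After 1 iteration(s), the approximation is c_1 = 2.445000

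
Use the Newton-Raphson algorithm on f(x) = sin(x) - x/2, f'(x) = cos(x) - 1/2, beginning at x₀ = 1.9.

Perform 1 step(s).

f(x) = sin(x) - x/2
f'(x) = cos(x) - 1/2
x₀ = 1.9

Newton-Raphson formula: x_{n+1} = x_n - f(x_n)/f'(x_n)

Iteration 1:
  f(1.900000) = -0.003700
  f'(1.900000) = -0.823290
  x_1 = 1.900000 - (-0.003700)/(-0.823290) = 1.895506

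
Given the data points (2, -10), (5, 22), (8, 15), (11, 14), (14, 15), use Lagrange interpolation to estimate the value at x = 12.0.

Lagrange interpolation formula:
P(x) = Σ yᵢ × Lᵢ(x)
where Lᵢ(x) = Π_{j≠i} (x - xⱼ)/(xᵢ - xⱼ)

L_0(12.0) = (12.0 - 5)/(2 - 5) × (12.0 - 8)/(2 - 8) × (12.0 - 11)/(2 - 11) × (12.0 - 14)/(2 - 14) = -0.028807
L_1(12.0) = (12.0 - 2)/(5 - 2) × (12.0 - 8)/(5 - 8) × (12.0 - 11)/(5 - 11) × (12.0 - 14)/(5 - 14) = 0.164609
L_2(12.0) = (12.0 - 2)/(8 - 2) × (12.0 - 5)/(8 - 5) × (12.0 - 11)/(8 - 11) × (12.0 - 14)/(8 - 14) = -0.432099
L_3(12.0) = (12.0 - 2)/(11 - 2) × (12.0 - 5)/(11 - 5) × (12.0 - 8)/(11 - 8) × (12.0 - 14)/(11 - 14) = 1.152263
L_4(12.0) = (12.0 - 2)/(14 - 2) × (12.0 - 5)/(14 - 5) × (12.0 - 8)/(14 - 8) × (12.0 - 11)/(14 - 11) = 0.144033

P(12.0) = (-10)×L_0(12.0) + 22×L_1(12.0) + 15×L_2(12.0) + 14×L_3(12.0) + 15×L_4(12.0)
P(12.0) = 15.720165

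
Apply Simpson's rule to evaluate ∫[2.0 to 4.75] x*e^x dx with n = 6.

f(x) = x*e^x
a = 2.0, b = 4.75, n = 6
h = (b - a)/n = 0.458333

Simpson's rule: (h/3)[f(x₀) + 4f(x₁) + 2f(x₂) + ... + f(xₙ)]

x_0 = 2.0000, f(x_0) = 14.778112, coefficient = 1
x_1 = 2.4583, f(x_1) = 28.726411, coefficient = 4
x_2 = 2.9167, f(x_2) = 53.898793, coefficient = 2
x_3 = 3.3750, f(x_3) = 98.631958, coefficient = 4
x_4 = 3.8333, f(x_4) = 177.162622, coefficient = 2
x_5 = 4.2917, f(x_5) = 313.670109, coefficient = 4
x_6 = 4.7500, f(x_6) = 549.025352, coefficient = 1

I ≈ (0.458333/3) × 2790.040204 = 426.256142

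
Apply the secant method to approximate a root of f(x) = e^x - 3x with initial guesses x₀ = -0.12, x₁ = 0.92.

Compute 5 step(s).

f(x) = e^x - 3x
x₀ = -0.12, x₁ = 0.92

Secant formula: x_{n+1} = x_n - f(x_n)(x_n - x_{n-1})/(f(x_n) - f(x_{n-1}))

Iteration 1:
  f(-0.120000) = 1.246920
  f(0.920000) = -0.250710
  x_2 = 0.920000 - (-0.250710)×(0.920000 - (-0.120000))/(-0.250710 - 1.246920)
       = 0.745900
Iteration 2:
  f(0.920000) = -0.250710
  f(0.745900) = -0.129362
  x_3 = 0.745900 - (-0.129362)×(0.745900 - 0.920000)/(-0.129362 - (-0.250710))
       = 0.560302
Iteration 3:
  f(0.745900) = -0.129362
  f(0.560302) = 0.070295
  x_4 = 0.560302 - 0.070295×(0.560302 - 0.745900)/(0.070295 - (-0.129362))
       = 0.625647
Iteration 4:
  f(0.560302) = 0.070295
  f(0.625647) = -0.007486
  x_5 = 0.625647 - (-0.007486)×(0.625647 - 0.560302)/(-0.007486 - 0.070295)
       = 0.619358
Iteration 5:
  f(0.625647) = -0.007486
  f(0.619358) = -0.000339
  x_6 = 0.619358 - (-0.000339)×(0.619358 - 0.625647)/(-0.000339 - (-0.007486))
       = 0.619060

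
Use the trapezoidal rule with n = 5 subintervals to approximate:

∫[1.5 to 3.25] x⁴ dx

f(x) = x⁴
a = 1.5, b = 3.25, n = 5
h = (b - a)/n = 0.350000

Trapezoidal rule: (h/2)[f(x₀) + 2f(x₁) + 2f(x₂) + ... + f(xₙ)]

x_0 = 1.5000, f(x_0) = 5.062500, coefficient = 1
x_1 = 1.8500, f(x_1) = 11.713506, coefficient = 2
x_2 = 2.2000, f(x_2) = 23.425600, coefficient = 2
x_3 = 2.5500, f(x_3) = 42.282506, coefficient = 2
x_4 = 2.9000, f(x_4) = 70.728100, coefficient = 2
x_5 = 3.2500, f(x_5) = 111.566406, coefficient = 1

I ≈ (0.350000/2) × 412.928331 = 72.262458
Exact value: 70.999414
Error: 1.263044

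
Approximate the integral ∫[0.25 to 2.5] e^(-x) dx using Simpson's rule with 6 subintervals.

f(x) = e^(-x)
a = 0.25, b = 2.5, n = 6
h = (b - a)/n = 0.375000

Simpson's rule: (h/3)[f(x₀) + 4f(x₁) + 2f(x₂) + ... + f(xₙ)]

x_0 = 0.2500, f(x_0) = 0.778801, coefficient = 1
x_1 = 0.6250, f(x_1) = 0.535261, coefficient = 4
x_2 = 1.0000, f(x_2) = 0.367879, coefficient = 2
x_3 = 1.3750, f(x_3) = 0.252840, coefficient = 4
x_4 = 1.7500, f(x_4) = 0.173774, coefficient = 2
x_5 = 2.1250, f(x_5) = 0.119433, coefficient = 4
x_6 = 2.5000, f(x_6) = 0.082085, coefficient = 1

I ≈ (0.375000/3) × 5.574329 = 0.696791
Exact value: 0.696716
Error: 0.000075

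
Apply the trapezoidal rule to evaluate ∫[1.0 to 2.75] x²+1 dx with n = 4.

f(x) = x²+1
a = 1.0, b = 2.75, n = 4
h = (b - a)/n = 0.437500

Trapezoidal rule: (h/2)[f(x₀) + 2f(x₁) + 2f(x₂) + ... + f(xₙ)]

x_0 = 1.0000, f(x_0) = 2.000000, coefficient = 1
x_1 = 1.4375, f(x_1) = 3.066406, coefficient = 2
x_2 = 1.8750, f(x_2) = 4.515625, coefficient = 2
x_3 = 2.3125, f(x_3) = 6.347656, coefficient = 2
x_4 = 2.7500, f(x_4) = 8.562500, coefficient = 1

I ≈ (0.437500/2) × 38.421875 = 8.404785
Exact value: 8.348958
Error: 0.055827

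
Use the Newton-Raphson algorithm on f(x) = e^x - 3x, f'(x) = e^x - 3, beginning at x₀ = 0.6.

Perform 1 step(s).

f(x) = e^x - 3x
f'(x) = e^x - 3
x₀ = 0.6

Newton-Raphson formula: x_{n+1} = x_n - f(x_n)/f'(x_n)

Iteration 1:
  f(0.600000) = 0.022119
  f'(0.600000) = -1.177881
  x_1 = 0.600000 - 0.022119/(-1.177881) = 0.618778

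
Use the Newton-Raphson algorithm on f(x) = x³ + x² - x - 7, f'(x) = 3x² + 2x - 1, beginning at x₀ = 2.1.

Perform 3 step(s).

f(x) = x³ + x² - x - 7
f'(x) = 3x² + 2x - 1
x₀ = 2.1

Newton-Raphson formula: x_{n+1} = x_n - f(x_n)/f'(x_n)

Iteration 1:
  f(2.100000) = 4.571000
  f'(2.100000) = 16.430000
  x_1 = 2.100000 - 4.571000/16.430000 = 1.821789
Iteration 2:
  f(1.821789) = 0.543494
  f'(1.821789) = 12.600329
  x_2 = 1.821789 - 0.543494/12.600329 = 1.778656
Iteration 3:
  f(1.778656) = 0.011948
  f'(1.778656) = 12.048164
  x_3 = 1.778656 - 0.011948/12.048164 = 1.777664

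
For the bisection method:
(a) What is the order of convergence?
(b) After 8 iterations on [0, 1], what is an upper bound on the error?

(a) Bisection has linear (order 1) convergence; the error is halved each step.

(b) Error bound = (b-a)/2^n = (1 - 0)/2^{8}
    = 1/2^{8}

(a) 1 (linear); (b) error ≤ 3.91e-03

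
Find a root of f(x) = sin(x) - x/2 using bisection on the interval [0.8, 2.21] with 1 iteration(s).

f(x) = sin(x) - x/2
Initial interval: [0.8, 2.21]

Iteration 1:
  c_1 = (0.800000 + 2.210000)/2 = 1.505000
  f(c_1) = f(1.505000) = 0.245336
  f(a) × f(c) ≥ 0, new interval: [1.505000, 2.210000]

After 1 iteration(s), the approximation is c_1 = 1.505000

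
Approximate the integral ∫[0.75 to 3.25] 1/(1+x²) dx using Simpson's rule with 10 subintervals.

f(x) = 1/(1+x²)
a = 0.75, b = 3.25, n = 10
h = (b - a)/n = 0.250000

Simpson's rule: (h/3)[f(x₀) + 4f(x₁) + 2f(x₂) + ... + f(xₙ)]

x_0 = 0.7500, f(x_0) = 0.640000, coefficient = 1
x_1 = 1.0000, f(x_1) = 0.500000, coefficient = 4
x_2 = 1.2500, f(x_2) = 0.390244, coefficient = 2
x_3 = 1.5000, f(x_3) = 0.307692, coefficient = 4
x_4 = 1.7500, f(x_4) = 0.246154, coefficient = 2
x_5 = 2.0000, f(x_5) = 0.200000, coefficient = 4
x_6 = 2.2500, f(x_6) = 0.164948, coefficient = 2
x_7 = 2.5000, f(x_7) = 0.137931, coefficient = 4
x_8 = 2.7500, f(x_8) = 0.116788, coefficient = 2
x_9 = 3.0000, f(x_9) = 0.100000, coefficient = 4
x_10 = 3.2500, f(x_10) = 0.086486, coefficient = 1

I ≈ (0.250000/3) × 7.545249 = 0.628771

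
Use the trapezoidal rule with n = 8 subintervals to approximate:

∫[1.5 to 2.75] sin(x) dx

f(x) = sin(x)
a = 1.5, b = 2.75, n = 8
h = (b - a)/n = 0.156250

Trapezoidal rule: (h/2)[f(x₀) + 2f(x₁) + 2f(x₂) + ... + f(xₙ)]

x_0 = 1.5000, f(x_0) = 0.997495, coefficient = 1
x_1 = 1.6562, f(x_1) = 0.996351, coefficient = 2
x_2 = 1.8125, f(x_2) = 0.970932, coefficient = 2
x_3 = 1.9688, f(x_3) = 0.921856, coefficient = 2
x_4 = 2.1250, f(x_4) = 0.850320, coefficient = 2
x_5 = 2.2812, f(x_5) = 0.758066, coefficient = 2
x_6 = 2.4375, f(x_6) = 0.647343, coefficient = 2
x_7 = 2.5938, f(x_7) = 0.520847, coefficient = 2
x_8 = 2.7500, f(x_8) = 0.381661, coefficient = 1

I ≈ (0.156250/2) × 12.710584 = 0.993014
Exact value: 0.995040
Error: 0.002025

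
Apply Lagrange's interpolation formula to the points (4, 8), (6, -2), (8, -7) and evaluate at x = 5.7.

Lagrange interpolation formula:
P(x) = Σ yᵢ × Lᵢ(x)
where Lᵢ(x) = Π_{j≠i} (x - xⱼ)/(xᵢ - xⱼ)

L_0(5.7) = (5.7 - 6)/(4 - 6) × (5.7 - 8)/(4 - 8) = 0.086250
L_1(5.7) = (5.7 - 4)/(6 - 4) × (5.7 - 8)/(6 - 8) = 0.977500
L_2(5.7) = (5.7 - 4)/(8 - 4) × (5.7 - 6)/(8 - 6) = -0.063750

P(5.7) = 8×L_0(5.7) + (-2)×L_1(5.7) + (-7)×L_2(5.7)
P(5.7) = -0.818750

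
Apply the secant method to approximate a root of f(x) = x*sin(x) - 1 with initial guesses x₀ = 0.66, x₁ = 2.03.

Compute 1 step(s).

f(x) = x*sin(x) - 1
x₀ = 0.66, x₁ = 2.03

Secant formula: x_{n+1} = x_n - f(x_n)(x_n - x_{n-1})/(f(x_n) - f(x_{n-1}))

Iteration 1:
  f(0.660000) = -0.595343
  f(2.030000) = 0.819704
  x_2 = 2.030000 - 0.819704×(2.030000 - 0.660000)/(0.819704 - (-0.595343))
       = 1.236391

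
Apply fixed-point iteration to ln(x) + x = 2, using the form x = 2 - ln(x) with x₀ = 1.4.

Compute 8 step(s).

Equation: ln(x) + x = 2
Fixed-point form: x = 2 - ln(x)
x₀ = 1.4

x_1 = g(1.400000) = 1.663528
x_2 = g(1.663528) = 1.491059
x_3 = g(1.491059) = 1.600513
x_4 = g(1.600513) = 1.529676
x_5 = g(1.529676) = 1.574944
x_6 = g(1.574944) = 1.545780
x_7 = g(1.545780) = 1.564471
x_8 = g(1.564471) = 1.552452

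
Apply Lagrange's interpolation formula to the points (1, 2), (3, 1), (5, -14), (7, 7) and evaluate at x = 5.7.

Lagrange interpolation formula:
P(x) = Σ yᵢ × Lᵢ(x)
where Lᵢ(x) = Π_{j≠i} (x - xⱼ)/(xᵢ - xⱼ)

L_0(5.7) = (5.7 - 3)/(1 - 3) × (5.7 - 5)/(1 - 5) × (5.7 - 7)/(1 - 7) = 0.051188
L_1(5.7) = (5.7 - 1)/(3 - 1) × (5.7 - 5)/(3 - 5) × (5.7 - 7)/(3 - 7) = -0.267313
L_2(5.7) = (5.7 - 1)/(5 - 1) × (5.7 - 3)/(5 - 3) × (5.7 - 7)/(5 - 7) = 1.031062
L_3(5.7) = (5.7 - 1)/(7 - 1) × (5.7 - 3)/(7 - 3) × (5.7 - 5)/(7 - 5) = 0.185063

P(5.7) = 2×L_0(5.7) + 1×L_1(5.7) + (-14)×L_2(5.7) + 7×L_3(5.7)
P(5.7) = -13.304375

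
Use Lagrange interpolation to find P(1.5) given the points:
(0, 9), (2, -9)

Lagrange interpolation formula:
P(x) = Σ yᵢ × Lᵢ(x)
where Lᵢ(x) = Π_{j≠i} (x - xⱼ)/(xᵢ - xⱼ)

L_0(1.5) = (1.5 - 2)/(0 - 2) = 0.250000
L_1(1.5) = (1.5 - 0)/(2 - 0) = 0.750000

P(1.5) = 9×L_0(1.5) + (-9)×L_1(1.5)
P(1.5) = -4.500000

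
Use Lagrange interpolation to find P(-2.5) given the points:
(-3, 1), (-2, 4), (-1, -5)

Lagrange interpolation formula:
P(x) = Σ yᵢ × Lᵢ(x)
where Lᵢ(x) = Π_{j≠i} (x - xⱼ)/(xᵢ - xⱼ)

L_0(-2.5) = (-2.5 - (-2))/(-3 - (-2)) × (-2.5 - (-1))/(-3 - (-1)) = 0.375000
L_1(-2.5) = (-2.5 - (-3))/(-2 - (-3)) × (-2.5 - (-1))/(-2 - (-1)) = 0.750000
L_2(-2.5) = (-2.5 - (-3))/(-1 - (-3)) × (-2.5 - (-2))/(-1 - (-2)) = -0.125000

P(-2.5) = 1×L_0(-2.5) + 4×L_1(-2.5) + (-5)×L_2(-2.5)
P(-2.5) = 4.000000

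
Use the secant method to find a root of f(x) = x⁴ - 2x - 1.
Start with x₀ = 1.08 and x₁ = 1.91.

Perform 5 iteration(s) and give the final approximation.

f(x) = x⁴ - 2x - 1
x₀ = 1.08, x₁ = 1.91

Secant formula: x_{n+1} = x_n - f(x_n)(x_n - x_{n-1})/(f(x_n) - f(x_{n-1}))

Iteration 1:
  f(1.080000) = -1.799511
  f(1.910000) = 8.488634
  x_2 = 1.910000 - 8.488634×(1.910000 - 1.080000)/(8.488634 - (-1.799511))
       = 1.225176
Iteration 2:
  f(1.910000) = 8.488634
  f(1.225176) = -1.197181
  x_3 = 1.225176 - (-1.197181)×(1.225176 - 1.910000)/(-1.197181 - 8.488634)
       = 1.309821
Iteration 3:
  f(1.225176) = -1.197181
  f(1.309821) = -0.676249
  x_4 = 1.309821 - (-0.676249)×(1.309821 - 1.225176)/(-0.676249 - (-1.197181))
       = 1.419704
Iteration 4:
  f(1.309821) = -0.676249
  f(1.419704) = 0.223070
  x_5 = 1.419704 - 0.223070×(1.419704 - 1.309821)/(0.223070 - (-0.676249))
       = 1.392448
Iteration 5:
  f(1.419704) = 0.223070
  f(1.392448) = -0.025516
  x_6 = 1.392448 - (-0.025516)×(1.392448 - 1.419704)/(-0.025516 - 0.223070)
       = 1.395246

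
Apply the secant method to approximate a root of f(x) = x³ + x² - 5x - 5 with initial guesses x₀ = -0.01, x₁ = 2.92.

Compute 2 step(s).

f(x) = x³ + x² - 5x - 5
x₀ = -0.01, x₁ = 2.92

Secant formula: x_{n+1} = x_n - f(x_n)(x_n - x_{n-1})/(f(x_n) - f(x_{n-1}))

Iteration 1:
  f(-0.010000) = -4.949901
  f(2.920000) = 13.823488
  x_2 = 2.920000 - 13.823488×(2.920000 - (-0.010000))/(13.823488 - (-4.949901))
       = 0.762541
Iteration 2:
  f(2.920000) = 13.823488
  f(0.762541) = -7.787842
  x_3 = 0.762541 - (-7.787842)×(0.762541 - 2.920000)/(-7.787842 - 13.823488)
       = 1.540001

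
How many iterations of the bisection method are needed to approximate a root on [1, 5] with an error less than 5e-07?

We need (b-a)/2^n ≤ 5e-07
(5 - 1)/2^n ≤ 5e-07
4/2^n ≤ 5e-07
2^n ≥ 8000000
n ≥ log₂(8000000) = 22.93
n ≥ 23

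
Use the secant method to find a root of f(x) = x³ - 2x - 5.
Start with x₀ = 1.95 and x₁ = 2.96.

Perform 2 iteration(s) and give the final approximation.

f(x) = x³ - 2x - 5
x₀ = 1.95, x₁ = 2.96

Secant formula: x_{n+1} = x_n - f(x_n)(x_n - x_{n-1})/(f(x_n) - f(x_{n-1}))

Iteration 1:
  f(1.950000) = -1.485125
  f(2.960000) = 15.014336
  x_2 = 2.960000 - 15.014336×(2.960000 - 1.950000)/(15.014336 - (-1.485125))
       = 2.040911
Iteration 2:
  f(2.960000) = 15.014336
  f(2.040911) = -0.580783
  x_3 = 2.040911 - (-0.580783)×(2.040911 - 2.960000)/(-0.580783 - 15.014336)
       = 2.075139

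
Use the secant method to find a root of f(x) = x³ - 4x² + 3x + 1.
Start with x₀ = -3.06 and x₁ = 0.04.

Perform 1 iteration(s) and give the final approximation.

f(x) = x³ - 4x² + 3x + 1
x₀ = -3.06, x₁ = 0.04

Secant formula: x_{n+1} = x_n - f(x_n)(x_n - x_{n-1})/(f(x_n) - f(x_{n-1}))

Iteration 1:
  f(-3.060000) = -74.287016
  f(0.040000) = 1.113664
  x_2 = 0.040000 - 1.113664×(0.040000 - (-3.060000))/(1.113664 - (-74.287016))
       = -0.005787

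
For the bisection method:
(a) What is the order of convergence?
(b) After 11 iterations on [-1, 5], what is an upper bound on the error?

(a) Bisection has linear (order 1) convergence; the error is halved each step.

(b) Error bound = (b-a)/2^n = (5 - (-1))/2^{11}
    = 6/2^{11}

(a) 1 (linear); (b) error ≤ 2.93e-03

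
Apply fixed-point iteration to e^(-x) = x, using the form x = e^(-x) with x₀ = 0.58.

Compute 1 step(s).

Equation: e^(-x) = x
Fixed-point form: x = e^(-x)
x₀ = 0.58

x_1 = g(0.580000) = 0.559898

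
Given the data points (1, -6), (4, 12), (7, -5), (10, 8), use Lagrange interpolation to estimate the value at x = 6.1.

Lagrange interpolation formula:
P(x) = Σ yᵢ × Lᵢ(x)
where Lᵢ(x) = Π_{j≠i} (x - xⱼ)/(xᵢ - xⱼ)

L_0(6.1) = (6.1 - 4)/(1 - 4) × (6.1 - 7)/(1 - 7) × (6.1 - 10)/(1 - 10) = -0.045500
L_1(6.1) = (6.1 - 1)/(4 - 1) × (6.1 - 7)/(4 - 7) × (6.1 - 10)/(4 - 10) = 0.331500
L_2(6.1) = (6.1 - 1)/(7 - 1) × (6.1 - 4)/(7 - 4) × (6.1 - 10)/(7 - 10) = 0.773500
L_3(6.1) = (6.1 - 1)/(10 - 1) × (6.1 - 4)/(10 - 4) × (6.1 - 7)/(10 - 7) = -0.059500

P(6.1) = (-6)×L_0(6.1) + 12×L_1(6.1) + (-5)×L_2(6.1) + 8×L_3(6.1)
P(6.1) = -0.092500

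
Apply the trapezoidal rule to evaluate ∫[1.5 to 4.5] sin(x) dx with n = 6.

f(x) = sin(x)
a = 1.5, b = 4.5, n = 6
h = (b - a)/n = 0.500000

Trapezoidal rule: (h/2)[f(x₀) + 2f(x₁) + 2f(x₂) + ... + f(xₙ)]

x_0 = 1.5000, f(x_0) = 0.997495, coefficient = 1
x_1 = 2.0000, f(x_1) = 0.909297, coefficient = 2
x_2 = 2.5000, f(x_2) = 0.598472, coefficient = 2
x_3 = 3.0000, f(x_3) = 0.141120, coefficient = 2
x_4 = 3.5000, f(x_4) = -0.350783, coefficient = 2
x_5 = 4.0000, f(x_5) = -0.756802, coefficient = 2
x_6 = 4.5000, f(x_6) = -0.977530, coefficient = 1

I ≈ (0.500000/2) × 1.102573 = 0.275643
Exact value: 0.281533
Error: 0.005890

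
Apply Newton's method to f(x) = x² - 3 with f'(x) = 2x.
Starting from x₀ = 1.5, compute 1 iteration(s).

f(x) = x² - 3
f'(x) = 2x
x₀ = 1.5

Newton-Raphson formula: x_{n+1} = x_n - f(x_n)/f'(x_n)

Iteration 1:
  f(1.500000) = -0.750000
  f'(1.500000) = 3.000000
  x_1 = 1.500000 - (-0.750000)/3.000000 = 1.750000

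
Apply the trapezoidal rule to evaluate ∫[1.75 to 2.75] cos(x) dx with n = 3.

f(x) = cos(x)
a = 1.75, b = 2.75, n = 3
h = (b - a)/n = 0.333333

Trapezoidal rule: (h/2)[f(x₀) + 2f(x₁) + 2f(x₂) + ... + f(xₙ)]

x_0 = 1.7500, f(x_0) = -0.178246, coefficient = 1
x_1 = 2.0833, f(x_1) = -0.490390, coefficient = 2
x_2 = 2.4167, f(x_2) = -0.748549, coefficient = 2
x_3 = 2.7500, f(x_3) = -0.924302, coefficient = 1

I ≈ (0.333333/2) × -3.580425 = -0.596738
Exact value: -0.602325
Error: 0.005587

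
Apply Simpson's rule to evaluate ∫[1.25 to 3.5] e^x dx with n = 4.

f(x) = e^x
a = 1.25, b = 3.5, n = 4
h = (b - a)/n = 0.562500

Simpson's rule: (h/3)[f(x₀) + 4f(x₁) + 2f(x₂) + ... + f(xₙ)]

x_0 = 1.2500, f(x_0) = 3.490343, coefficient = 1
x_1 = 1.8125, f(x_1) = 6.125743, coefficient = 4
x_2 = 2.3750, f(x_2) = 10.751013, coefficient = 2
x_3 = 2.9375, f(x_3) = 18.868616, coefficient = 4
x_4 = 3.5000, f(x_4) = 33.115452, coefficient = 1

I ≈ (0.562500/3) × 158.085255 = 29.640985
Exact value: 29.625109
Error: 0.015876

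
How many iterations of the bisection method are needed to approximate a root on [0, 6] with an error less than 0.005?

We need (b-a)/2^n ≤ 0.005
(6 - 0)/2^n ≤ 0.005
6/2^n ≤ 0.005
2^n ≥ 1200
n ≥ log₂(1200) = 10.23
n ≥ 11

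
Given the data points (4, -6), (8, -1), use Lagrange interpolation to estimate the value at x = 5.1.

Lagrange interpolation formula:
P(x) = Σ yᵢ × Lᵢ(x)
where Lᵢ(x) = Π_{j≠i} (x - xⱼ)/(xᵢ - xⱼ)

L_0(5.1) = (5.1 - 8)/(4 - 8) = 0.725000
L_1(5.1) = (5.1 - 4)/(8 - 4) = 0.275000

P(5.1) = (-6)×L_0(5.1) + (-1)×L_1(5.1)
P(5.1) = -4.625000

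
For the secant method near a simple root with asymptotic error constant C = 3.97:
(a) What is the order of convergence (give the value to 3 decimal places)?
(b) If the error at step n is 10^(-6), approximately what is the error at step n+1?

(a) Secant method has superlinear convergence with order φ = (1+√5)/2 ≈ 1.618.
    This means |e_{n+1}| ≈ C|e_n|^1.618.

(b) With |e_n| = 10^(-6) and C = 3.97:
    |e_{n+1}| ≈ 3.97 × (10^(-6))^1.618 = 3.97 × 10^(-9.71)

(a) ≈ 1.618 (golden ratio); (b) |e_{n+1}| ≈ 7.773e-10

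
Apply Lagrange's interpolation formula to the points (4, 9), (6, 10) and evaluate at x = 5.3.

Lagrange interpolation formula:
P(x) = Σ yᵢ × Lᵢ(x)
where Lᵢ(x) = Π_{j≠i} (x - xⱼ)/(xᵢ - xⱼ)

L_0(5.3) = (5.3 - 6)/(4 - 6) = 0.350000
L_1(5.3) = (5.3 - 4)/(6 - 4) = 0.650000

P(5.3) = 9×L_0(5.3) + 10×L_1(5.3)
P(5.3) = 9.650000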